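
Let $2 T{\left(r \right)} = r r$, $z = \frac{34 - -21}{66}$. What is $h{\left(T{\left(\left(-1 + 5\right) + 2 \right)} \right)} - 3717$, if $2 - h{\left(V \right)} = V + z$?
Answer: $- \frac{22403}{6} \approx -3733.8$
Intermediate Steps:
$z = \frac{5}{6}$ ($z = \left(34 + 21\right) \frac{1}{66} = 55 \cdot \frac{1}{66} = \frac{5}{6} \approx 0.83333$)
$T{\left(r \right)} = \frac{r^{2}}{2}$ ($T{\left(r \right)} = \frac{r r}{2} = \frac{r^{2}}{2}$)
$h{\left(V \right)} = \frac{7}{6} - V$ ($h{\left(V \right)} = 2 - \left(V + \frac{5}{6}\right) = 2 - \left(\frac{5}{6} + V\right) = \frac{7}{6} - V$)
$h{\left(T{\left(\left(-1 + 5\right) + 2 \right)} \right)} - 3717 = \left(\frac{7}{6} - \frac{\left(\left(-1 + 5\right) + 2\right)^{2}}{2}\right) - 3717 = \left(\frac{7}{6} - \frac{\left(4 + 2\right)^{2}}{2}\right) - 3717 = \left(\frac{7}{6} - \frac{6^{2}}{2}\right) - 3717 = \left(\frac{7}{6} - \frac{1}{2} \cdot 36\right) - 3717 = \left(\frac{7}{6} - 18\right) - 3717 = - \frac{101}{6} - 3717 = - \frac{22403}{6}$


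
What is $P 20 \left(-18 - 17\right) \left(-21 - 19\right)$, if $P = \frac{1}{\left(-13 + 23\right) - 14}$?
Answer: $-7000$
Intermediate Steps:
$P = - \frac{1}{4}$ ($P = \frac{1}{10 - 14} = \frac{1}{-4} = - \frac{1}{4} \approx -0.25$)
$P 20 \left(-18 - 17\right) \left(-21 - 19\right) = \left(- \frac{1}{4}\right) 20 \left(-18 - 17\right) \left(-21 - 19\right) = - 5 \left(\left(-35\right) \left(-40\right)\right) = \left(-5\right) 1400 = -7000$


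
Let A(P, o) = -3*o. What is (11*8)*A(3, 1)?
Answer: -264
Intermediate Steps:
(11*8)*A(3, 1) = (11*8)*(-3*1) = 88*(-3) = -264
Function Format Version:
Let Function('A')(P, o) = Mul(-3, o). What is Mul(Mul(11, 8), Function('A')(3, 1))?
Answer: -264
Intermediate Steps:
Mul(Mul(11, 8), Function('A')(3, 1)) = Mul(Mul(11, 8), Mul(-3, 1)) = Mul(88, -3) = -264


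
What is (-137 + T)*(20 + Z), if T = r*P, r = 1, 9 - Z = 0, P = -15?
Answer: -4408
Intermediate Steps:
Z = 9 (Z = 9 - 1*0 = 9 + 0 = 9)
T = -15 (T = 1*(-15) = -15)
(-137 + T)*(20 + Z) = (-137 - 15)*(20 + 9) = -152*29 = -4408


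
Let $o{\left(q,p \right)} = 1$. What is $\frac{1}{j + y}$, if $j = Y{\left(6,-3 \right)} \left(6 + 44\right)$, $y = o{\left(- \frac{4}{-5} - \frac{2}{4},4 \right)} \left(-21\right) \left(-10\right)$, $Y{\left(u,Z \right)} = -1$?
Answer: $\frac{1}{160} \approx 0.00625$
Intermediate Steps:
$y = 210$ ($y = 1 \left(-21\right) \left(-10\right) = \left(-21\right) \left(-10\right) = 210$)
$j = -50$ ($j = - (6 + 44) = \left(-1\right) 50 = -50$)
$\frac{1}{j + y} = \frac{1}{-50 + 210} = \frac{1}{160}$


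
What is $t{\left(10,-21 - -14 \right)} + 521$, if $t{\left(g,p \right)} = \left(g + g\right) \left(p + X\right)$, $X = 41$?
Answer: $1201$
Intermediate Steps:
$t{\left(g,p \right)} = 2 g \left(41 + p\right)$ ($t{\left(g,p \right)} = \left(g + g\right) \left(p + 41\right) = 2 g \left(41 + p\right)$)
$t{\left(10,-21 - -14 \right)} + 521 = 2 \cdot 10 \left(41 - 7\right) + 521 = 2 \cdot 10 \cdot 34 + 521 = 680 + 521 = 1201$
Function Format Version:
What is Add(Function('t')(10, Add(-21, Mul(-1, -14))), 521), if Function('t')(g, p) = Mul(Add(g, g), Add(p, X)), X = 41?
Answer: 1201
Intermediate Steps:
Function('t')(g, p) = Mul(2, g, Add(41, p)) (Function('t')(g, p) = Mul(Add(g, g), Add(p, 41)) = Mul(Mul(2, g), Add(41, p)) = Mul(2, g, Add(41, p)))
Add(Function('t')(10, Add(-21, Mul(-1, -14))), 521) = Add(Mul(2, 10, Add(41, Add(-21, Mul(-1, -14)))), 521) = Add(Mul(2, 10, Add(41, Add(-21, 14))), 521) = Add(Mul(2, 10, Add(41, -7)), 521) = Add(Mul(2, 10, 34), 521) = Add(680, 521) = 1201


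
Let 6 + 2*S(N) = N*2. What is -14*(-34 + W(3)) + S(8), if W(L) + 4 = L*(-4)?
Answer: 705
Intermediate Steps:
W(L) = -4 - 4*L (W(L) = -4 + L*(-4) = -4 - 4*L)
S(N) = -3 + N (S(N) = -3 + (N*2)/2 = -3 + (2*N)/2 = -3 + N)
-14*(-34 + W(3)) + S(8) = -14*(-34 + (-4 - 4*3)) + (-3 + 8) = -14*(-34 + (-4 - 12)) + 5 = -14*(-34 - 16) + 5 = -14*(-50) + 5 = 700 + 5 = 705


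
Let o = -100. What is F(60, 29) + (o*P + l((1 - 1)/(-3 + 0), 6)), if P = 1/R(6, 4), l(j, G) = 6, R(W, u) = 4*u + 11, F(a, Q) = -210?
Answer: -5608/27 ≈ -207.70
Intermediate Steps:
R(W, u) = 11 + 4*u
P = 1/27 (P = 1/(11 + 4*4) = 1/(11 + 16) = 1/27 ≈ 0.037037)
F(60, 29) + (o*P + l((1 - 1)/(-3 + 0), 6)) = -210 + (-100*1/27 + 6) = -210 + (-100/27 + 6) = -210 + 62/27 = -5608/27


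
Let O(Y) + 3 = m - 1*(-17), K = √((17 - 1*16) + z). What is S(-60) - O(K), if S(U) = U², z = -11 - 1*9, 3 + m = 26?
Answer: 3563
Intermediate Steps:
m = 23 (m = -3 + 26 = 23)
z = -20 (z = -11 - 9 = -20)
K = I*√19 (K = √((17 - 1*16) - 20) = √((17 - 16) - 20) = √(1 - 20) = √(-19) = I*√19 ≈ 4.3589*I)
O(Y) = 37 (O(Y) = -3 + (23 - 1*(-17)) = -3 + (23 + 17) = -3 + 40 = 37)
S(-60) - O(K) = (-60)² - 1*37 = 3600 - 37 = 3563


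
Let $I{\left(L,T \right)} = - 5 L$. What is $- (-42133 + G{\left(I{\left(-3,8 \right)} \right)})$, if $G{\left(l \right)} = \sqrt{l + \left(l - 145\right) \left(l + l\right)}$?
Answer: $42133 - i \sqrt{3885} \approx 42133.0 - 62.33 i$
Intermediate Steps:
$G{\left(l \right)} = \sqrt{l + 2 l \left(-145 + l\right)}$ ($G{\left(l \right)} = \sqrt{l + \left(-145 + l\right) 2 l} = \sqrt{l + 2 l \left(-145 + l\right)}$)
$- (-42133 + G{\left(I{\left(-3,8 \right)} \right)}) = - (-42133 + \sqrt{\left(-5\right) \left(-3\right) \left(-289 + 2 \left(\left(-5\right) \left(-3\right)\right)\right)}) = - (-42133 + \sqrt{15 \left(-289 + 2 \cdot 15\right)}) = - (-42133 + \sqrt{15 \left(-289 + 30\right)}) = - (-42133 + \sqrt{15 \left(-259\right)}) = - (-42133 + \sqrt{-3885}) = - (-42133 + i \sqrt{3885}) = 42133 - i \sqrt{3885}$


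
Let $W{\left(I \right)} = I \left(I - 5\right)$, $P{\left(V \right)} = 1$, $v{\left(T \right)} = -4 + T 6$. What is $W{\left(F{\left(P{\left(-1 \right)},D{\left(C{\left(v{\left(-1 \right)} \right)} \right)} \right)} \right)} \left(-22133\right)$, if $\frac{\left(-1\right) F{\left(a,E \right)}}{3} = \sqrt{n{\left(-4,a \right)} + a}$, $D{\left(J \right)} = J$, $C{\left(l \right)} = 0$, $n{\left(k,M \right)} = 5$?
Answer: $-1195182 - 331995 \sqrt{6} \approx -2.0084 \cdot 10^{6}$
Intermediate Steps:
$v{\left(T \right)} = -4 + 6 T$
$F{\left(a,E \right)} = - 3 \sqrt{5 + a}$
$W{\left(I \right)} = I \left(-5 + I\right)$
$W{\left(F{\left(P{\left(-1 \right)},D{\left(C{\left(v{\left(-1 \right)} \right)} \right)} \right)} \right)} \left(-22133\right) = - 3 \sqrt{5 + 1} \left(-5 - 3 \sqrt{5 + 1}\right) \left(-22133\right) = - 3 \sqrt{6} \left(-5 - 3 \sqrt{6}\right) \left(-22133\right) = 66399 \sqrt{6} \left(-5 - 3 \sqrt{6}\right)$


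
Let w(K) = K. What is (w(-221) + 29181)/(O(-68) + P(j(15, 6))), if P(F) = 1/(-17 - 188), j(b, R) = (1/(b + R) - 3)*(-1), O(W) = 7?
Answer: 2968400/717 ≈ 4140.0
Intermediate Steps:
j(b, R) = 3 - 1/(R + b) (j(b, R) = (1/(R + b) - 3)*(-1) = (-3 + 1/(R + b))*(-1) = 3 - 1/(R + b))
P(F) = -1/205 (P(F) = 1/(-205) = -1/205)
(w(-221) + 29181)/(O(-68) + P(j(15, 6))) = (-221 + 29181)/(7 - 1/205) = 28960/(1434/205) = 28960*(205/1434) = 2968400/717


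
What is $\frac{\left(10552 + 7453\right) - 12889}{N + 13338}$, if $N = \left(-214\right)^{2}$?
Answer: $\frac{2558}{29567} \approx 0.086515$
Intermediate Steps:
$N = 45796$
$\frac{\left(10552 + 7453\right) - 12889}{N + 13338} = \frac{\left(10552 + 7453\right) - 12889}{45796 + 13338} = \frac{18005 - 12889}{59134} = 5116 \cdot \frac{1}{59134} = \frac{2558}{29567}$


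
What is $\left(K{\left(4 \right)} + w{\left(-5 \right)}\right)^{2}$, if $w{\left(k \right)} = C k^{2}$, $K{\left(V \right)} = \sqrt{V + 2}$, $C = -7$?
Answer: $\left(-175 + \sqrt{6}\right)^{2} \approx 29774.0$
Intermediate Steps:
$K{\left(V \right)} = \sqrt{2 + V}$
$w{\left(k \right)} = - 7 k^{2}$
$\left(K{\left(4 \right)} + w{\left(-5 \right)}\right)^{2} = \left(\sqrt{2 + 4} - 7 \left(-5\right)^{2}\right)^{2} = \left(\sqrt{6} - 175\right)^{2} = \left(-175 + \sqrt{6}\right)^{2}$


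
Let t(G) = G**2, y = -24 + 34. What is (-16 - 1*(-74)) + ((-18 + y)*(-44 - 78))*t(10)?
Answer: 97658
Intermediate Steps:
y = 10
(-16 - 1*(-74)) + ((-18 + y)*(-44 - 78))*t(10) = (-16 - 1*(-74)) + ((-18 + 10)*(-44 - 78))*10**2 = (-16 + 74) - 8*(-122)*100 = 58 + 976*100 = 58 + 97600 = 97658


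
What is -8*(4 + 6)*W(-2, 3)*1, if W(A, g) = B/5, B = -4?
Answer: 64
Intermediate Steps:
W(A, g) = -⅘ (W(A, g) = -4/5 = -4*⅕ = -⅘)
-8*(4 + 6)*W(-2, 3)*1 = -8*(4 + 6)*(-4)/5*1 = -80*(-4)/5*1 = -8*(-8)*1 = 64*1 = 64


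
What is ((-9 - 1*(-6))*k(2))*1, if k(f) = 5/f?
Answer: -15/2 ≈ -7.5000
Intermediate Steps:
((-9 - 1*(-6))*k(2))*1 = ((-9 - 1*(-6))*(5/2))*1 = ((-9 + 6)*(5*(1/2)))*1 = -3*5/2*1 = -15/2*1 = -15/2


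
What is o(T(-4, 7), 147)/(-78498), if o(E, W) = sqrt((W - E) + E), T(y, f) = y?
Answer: -sqrt(3)/11214 ≈ -0.00015445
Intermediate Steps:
o(E, W) = sqrt(W)
o(T(-4, 7), 147)/(-78498) = sqrt(147)/(-78498) = (7*sqrt(3))*(-1/78498) = -sqrt(3)/11214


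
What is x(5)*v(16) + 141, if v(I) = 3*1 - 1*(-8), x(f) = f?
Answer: 196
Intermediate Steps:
v(I) = 11 (v(I) = 3 + 8 = 11)
x(5)*v(16) + 141 = 5*11 + 141 = 55 + 141 = 196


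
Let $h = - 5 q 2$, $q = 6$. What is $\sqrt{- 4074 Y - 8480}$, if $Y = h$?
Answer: $2 \sqrt{58990} \approx 485.76$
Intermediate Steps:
$h = -60$ ($h = \left(-5\right) 6 \cdot 2 = \left(-30\right) 2 = -60$)
$Y = -60$
$\sqrt{- 4074 Y - 8480} = \sqrt{\left(-4074\right) \left(-60\right) - 8480} = \sqrt{244440 - 8480} = \sqrt{235960} = 2 \sqrt{58990}$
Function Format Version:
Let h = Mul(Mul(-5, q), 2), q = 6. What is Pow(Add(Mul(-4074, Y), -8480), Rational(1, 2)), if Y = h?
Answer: Mul(2, Pow(58990, Rational(1, 2))) ≈ 485.76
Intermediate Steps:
h = -60 (h = Mul(Mul(-5, 6), 2) = Mul(-30, 2) = -60)
Y = -60
Pow(Add(Mul(-4074, Y), -8480), Rational(1, 2)) = Pow(Add(Mul(-4074, -60), -8480), Rational(1, 2)) = Pow(Add(244440, -8480), Rational(1, 2)) = Pow(235960, Rational(1, 2)) = Mul(2, Pow(58990, Rational(1, 2)))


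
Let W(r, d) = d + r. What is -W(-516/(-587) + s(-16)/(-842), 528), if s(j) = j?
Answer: -130704988/247127 ≈ -528.90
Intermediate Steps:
-W(-516/(-587) + s(-16)/(-842), 528) = -(528 + (-516/(-587) - 16/(-842))) = -(528 + (-516*(-1/587) - 16*(-1/842))) = -(528 + (516/587 + 8/421)) = -(528 + 221932/247127) = -1*130704988/247127 = -130704988/247127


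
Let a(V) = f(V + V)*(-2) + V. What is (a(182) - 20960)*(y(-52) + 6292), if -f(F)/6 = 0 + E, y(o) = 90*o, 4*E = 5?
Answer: -33469956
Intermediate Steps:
E = 5/4 (E = (¼)*5 = 5/4 ≈ 1.2500)
f(F) = -15/2 (f(F) = -6*(0 + 5/4) = -6*5/4 = -15/2)
a(V) = 15 + V (a(V) = -15/2*(-2) + V = 15 + V)
(a(182) - 20960)*(y(-52) + 6292) = ((15 + 182) - 20960)*(90*(-52) + 6292) = (197 - 20960)*(-4680 + 6292) = -20763*1612 = -33469956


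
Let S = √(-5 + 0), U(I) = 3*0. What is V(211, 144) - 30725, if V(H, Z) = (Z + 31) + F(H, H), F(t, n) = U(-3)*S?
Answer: -30550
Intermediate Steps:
U(I) = 0
S = I*√5 (S = √(-5) = I*√5 ≈ 2.2361*I)
F(t, n) = 0 (F(t, n) = 0*(I*√5) = 0)
V(H, Z) = 31 + Z (V(H, Z) = (Z + 31) + 0 = (31 + Z) + 0 = 31 + Z)
V(211, 144) - 30725 = (31 + 144) - 30725 = 175 - 30725 = -30550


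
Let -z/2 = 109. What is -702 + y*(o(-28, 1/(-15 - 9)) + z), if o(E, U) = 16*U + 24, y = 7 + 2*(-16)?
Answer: 12494/3 ≈ 4164.7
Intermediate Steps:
z = -218 (z = -2*109 = -218)
y = -25 (y = 7 - 32 = -25)
o(E, U) = 24 + 16*U
-702 + y*(o(-28, 1/(-15 - 9)) + z) = -702 - 25*((24 + 16/(-15 - 9)) - 218) = -702 - 25*((24 + 16/(-24)) - 218) = -702 - 25*((24 + 16*(-1/24)) - 218) = -702 - 25*((24 - ⅔) - 218) = -702 - 25*(70/3 - 218) = -702 - 25*(-584/3) = -702 + 14600/3 = 12494/3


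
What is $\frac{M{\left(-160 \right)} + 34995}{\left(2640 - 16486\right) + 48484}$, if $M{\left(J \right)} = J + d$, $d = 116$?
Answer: $\frac{34951}{34638} \approx 1.009$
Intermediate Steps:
$M{\left(J \right)} = 116 + J$ ($M{\left(J \right)} = J + 116 = 116 + J$)
$\frac{M{\left(-160 \right)} + 34995}{\left(2640 - 16486\right) + 48484} = \frac{\left(116 - 160\right) + 34995}{\left(2640 - 16486\right) + 48484} = \frac{-44 + 34995}{\left(2640 - 16486\right) + 48484} = \frac{34951}{-13846 + 48484} = \frac{34951}{34638}$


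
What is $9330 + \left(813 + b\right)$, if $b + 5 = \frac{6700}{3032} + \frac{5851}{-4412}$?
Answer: $\frac{16953713945}{1672148} \approx 10139.0$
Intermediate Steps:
$b = - \frac{6883219}{1672148}$ ($b = -5 + \left(\frac{6700}{3032} + \frac{5851}{-4412}\right) = -5 + \left(6700 \cdot \frac{1}{3032} + 5851 \left(- \frac{1}{4412}\right)\right) = -5 + \left(\frac{1675}{758} - \frac{5851}{4412}\right) = -5 + \frac{1477521}{1672148} = - \frac{6883219}{1672148} \approx -4.1164$)
$9330 + \left(813 + b\right) = 9330 + \left(813 - \frac{6883219}{1672148}\right) = 9330 + \frac{1352573105}{1672148} = \frac{16953713945}{1672148}$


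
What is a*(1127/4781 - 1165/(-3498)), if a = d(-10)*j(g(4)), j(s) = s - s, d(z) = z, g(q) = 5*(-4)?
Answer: 0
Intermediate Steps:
g(q) = -20
j(s) = 0
a = 0 (a = -10*0 = 0)
a*(1127/4781 - 1165/(-3498)) = 0*(1127/4781 - 1165/(-3498)) = 0*(1127*(1/4781) - 1165*(-1/3498)) = 0*(161/683 + 1165/3498) = 0*(1358873/2389134) = 0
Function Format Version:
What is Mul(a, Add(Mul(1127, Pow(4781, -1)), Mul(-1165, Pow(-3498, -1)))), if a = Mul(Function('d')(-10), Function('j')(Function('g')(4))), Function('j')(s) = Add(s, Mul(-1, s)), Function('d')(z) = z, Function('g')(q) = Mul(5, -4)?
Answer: 0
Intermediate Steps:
Function('g')(q) = -20
Function('j')(s) = 0
a = 0 (a = Mul(-10, 0) = 0)
Mul(a, Add(Mul(1127, Pow(4781, -1)), Mul(-1165, Pow(-3498, -1)))) = Mul(0, Add(Mul(1127, Pow(4781, -1)), Mul(-1165, Pow(-3498, -1)))) = Mul(0, Add(Mul(1127, Rational(1, 4781)), Mul(-1165, Rational(-1, 3498)))) = Mul(0, Add(Rational(161, 683), Rational(1165, 3498))) = Mul(0, Rational(1358873, 2389134)) = 0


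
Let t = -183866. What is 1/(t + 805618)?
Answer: 1/621752 ≈ 1.6084e-6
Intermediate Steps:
1/(t + 805618) = 1/(-183866 + 805618) = 1/621752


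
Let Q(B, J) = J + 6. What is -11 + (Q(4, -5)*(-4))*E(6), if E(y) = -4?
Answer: 5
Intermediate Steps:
Q(B, J) = 6 + J
-11 + (Q(4, -5)*(-4))*E(6) = -11 + ((6 - 5)*(-4))*(-4) = -11 + (1*(-4))*(-4) = -11 - 4*(-4) = -11 + 16 = 5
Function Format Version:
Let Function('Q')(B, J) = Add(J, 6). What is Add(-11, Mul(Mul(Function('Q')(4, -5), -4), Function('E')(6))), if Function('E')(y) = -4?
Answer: 5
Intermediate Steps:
Function('Q')(B, J) = Add(6, J)
Add(-11, Mul(Mul(Function('Q')(4, -5), -4), Function('E')(6))) = Add(-11, Mul(Mul(Add(6, -5), -4), -4)) = Add(-11, Mul(Mul(1, -4), -4)) = Add(-11, Mul(-4, -4)) = Add(-11, 16) = 5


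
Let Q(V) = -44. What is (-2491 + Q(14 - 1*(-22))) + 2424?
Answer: -111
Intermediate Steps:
(-2491 + Q(14 - 1*(-22))) + 2424 = (-2491 - 44) + 2424 = -2535 + 2424 = -111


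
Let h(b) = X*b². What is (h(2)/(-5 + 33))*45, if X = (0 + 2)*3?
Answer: 270/7 ≈ 38.571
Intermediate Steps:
X = 6 (X = 2*3 = 6)
h(b) = 6*b²
(h(2)/(-5 + 33))*45 = ((6*2²)/(-5 + 33))*45 = ((6*4)/28)*45 = ((1/28)*24)*45 = (6/7)*45 = 270/7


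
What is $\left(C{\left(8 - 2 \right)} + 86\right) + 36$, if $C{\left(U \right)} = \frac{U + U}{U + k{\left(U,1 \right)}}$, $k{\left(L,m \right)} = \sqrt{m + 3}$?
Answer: $\frac{247}{2} \approx 123.5$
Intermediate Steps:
$k{\left(L,m \right)} = \sqrt{3 + m}$
$C{\left(U \right)} = \frac{2 U}{2 + U}$ ($C{\left(U \right)} = \frac{U + U}{U + \sqrt{3 + 1}} = \frac{2 U}{U + \sqrt{4}} = \frac{2 U}{U + 2} = \frac{2 U}{2 + U}$)
$\left(C{\left(8 - 2 \right)} + 86\right) + 36 = \left(\frac{2 \left(8 - 2\right)}{2 + \left(8 - 2\right)} + 86\right) + 36 = \left(2 \cdot 6 \frac{1}{2 + 6} + 86\right) + 36 = \left(2 \cdot 6 \cdot \frac{1}{8} + 86\right) + 36 = \left(\frac{3}{2} + 86\right) + 36 = \frac{175}{2} + 36 = \frac{247}{2}$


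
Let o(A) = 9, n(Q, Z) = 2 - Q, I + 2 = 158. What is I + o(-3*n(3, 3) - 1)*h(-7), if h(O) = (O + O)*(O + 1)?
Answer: 912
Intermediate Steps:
I = 156 (I = -2 + 158 = 156)
h(O) = 2*O*(1 + O) (h(O) = (2*O)*(1 + O) = 2*O*(1 + O))
I + o(-3*n(3, 3) - 1)*h(-7) = 156 + 9*(2*(-7)*(1 - 7)) = 156 + 9*(2*(-7)*(-6)) = 156 + 9*84 = 156 + 756 = 912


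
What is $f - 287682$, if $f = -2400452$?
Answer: $-2688134$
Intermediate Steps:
$f - 287682 = -2400452 - 287682 = -2688134$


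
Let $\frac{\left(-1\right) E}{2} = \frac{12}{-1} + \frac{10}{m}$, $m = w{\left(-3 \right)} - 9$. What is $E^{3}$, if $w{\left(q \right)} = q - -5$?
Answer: $\frac{6644672}{343} \approx 19372.0$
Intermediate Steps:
$w{\left(q \right)} = 5 + q$ ($w{\left(q \right)} = q + 5 = 5 + q$)
$m = -7$ ($m = \left(5 - 3\right) - 9 = 2 - 9 = -7$)
$E = \frac{188}{7}$ ($E = - 2 \left(\frac{12}{-1} + \frac{10}{-7}\right) = - 2 \left(12 \left(-1\right) + 10 \left(- \frac{1}{7}\right)\right) = - 2 \left(-12 - \frac{10}{7}\right) = \left(-2\right) \left(- \frac{94}{7}\right) = \frac{188}{7} \approx 26.857$)
$E^{3} = \left(\frac{188}{7}\right)^{3} = \frac{6644672}{343}$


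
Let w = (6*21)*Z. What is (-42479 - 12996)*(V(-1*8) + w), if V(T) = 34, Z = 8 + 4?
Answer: -85764350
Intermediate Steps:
Z = 12
w = 1512 (w = (6*21)*12 = 126*12 = 1512)
(-42479 - 12996)*(V(-1*8) + w) = (-42479 - 12996)*(34 + 1512) = -55475*1546 = -85764350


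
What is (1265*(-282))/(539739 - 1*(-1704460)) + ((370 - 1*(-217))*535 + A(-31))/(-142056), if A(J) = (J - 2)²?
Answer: -378949522273/159400966572 ≈ -2.3773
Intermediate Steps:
A(J) = (-2 + J)²
(1265*(-282))/(539739 - 1*(-1704460)) + ((370 - 1*(-217))*535 + A(-31))/(-142056) = (1265*(-282))/(539739 - 1*(-1704460)) + ((370 - 1*(-217))*535 + (-2 - 31)²)/(-142056) = -356730/(539739 + 1704460) + ((370 + 217)*535 + (-33)²)*(-1/142056) = -356730/2244199 + (587*535 + 1089)*(-1/142056) = -356730*1/2244199 + (314045 + 1089)*(-1/142056) = -356730/2244199 + 315134*(-1/142056) = -356730/2244199 - 157567/71028 = -378949522273/159400966572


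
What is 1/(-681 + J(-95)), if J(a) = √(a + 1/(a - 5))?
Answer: -22700/15461867 - 10*I*√9501/46385601 ≈ -0.0014681 - 2.1014e-5*I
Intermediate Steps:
J(a) = √(a + 1/(-5 + a))
1/(-681 + J(-95)) = 1/(-681 + √((1 - 95*(-5 - 95))/(-5 - 95))) = 1/(-681 + √((1 - 95*(-100))/(-100))) = 1/(-681 + √(-(1 + 9500)/100)) = 1/(-681 + √(-1/100*9501)) = 1/(-681 + √(-9501/100)) = 1/(-681 + I*√9501/10)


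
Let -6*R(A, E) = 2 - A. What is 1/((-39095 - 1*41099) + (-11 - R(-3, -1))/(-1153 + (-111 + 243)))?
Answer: -6126/491268383 ≈ -1.2470e-5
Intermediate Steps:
R(A, E) = -⅓ + A/6 (R(A, E) = -(2 - A)/6 = -⅓ + A/6)
1/((-39095 - 1*41099) + (-11 - R(-3, -1))/(-1153 + (-111 + 243))) = 1/((-39095 - 1*41099) + (-11 - (-⅓ + (⅙)*(-3)))/(-1153 + (-111 + 243))) = 1/((-39095 - 41099) + (-11 - (-⅓ - ½))/(-1153 + 132)) = 1/(-80194 + (-11 - 1*(-⅚))/(-1021)) = 1/(-80194 - (-11 + ⅚)/1021) = 1/(-80194 - 1/1021*(-61/6)) = 1/(-80194 + 61/6126) = 1/(-491268383/6126) = -6126/491268383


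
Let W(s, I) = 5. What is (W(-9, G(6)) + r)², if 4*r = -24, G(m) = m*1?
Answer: 1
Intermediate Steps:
G(m) = m
r = -6 (r = (¼)*(-24) = -6)
(W(-9, G(6)) + r)² = (5 - 6)² = (-1)² = 1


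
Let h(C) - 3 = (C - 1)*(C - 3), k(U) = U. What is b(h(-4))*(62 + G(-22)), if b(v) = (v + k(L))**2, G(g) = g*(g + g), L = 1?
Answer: 1566630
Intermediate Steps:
h(C) = 3 + (-1 + C)*(-3 + C) (h(C) = 3 + (C - 1)*(C - 3) = 3 + (-1 + C)*(-3 + C))
G(g) = 2*g**2 (G(g) = g*(2*g) = 2*g**2)
b(v) = (1 + v)**2 (b(v) = (v + 1)**2 = (1 + v)**2)
b(h(-4))*(62 + G(-22)) = (1 + (6 + (-4)**2 - 4*(-4)))**2*(62 + 2*(-22)**2) = (1 + (6 + 16 + 16))**2*(62 + 2*484) = (1 + 38)**2*(62 + 968) = 39**2*1030 = 1521*1030 = 1566630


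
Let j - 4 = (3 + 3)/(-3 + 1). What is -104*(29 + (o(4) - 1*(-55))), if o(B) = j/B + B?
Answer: -9178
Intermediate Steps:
j = 1 (j = 4 + (3 + 3)/(-3 + 1) = 4 + 6/(-2) = 4 + 6*(-½) = 4 - 3 = 1)
o(B) = B + 1/B (o(B) = 1/B + B = B + 1/B)
-104*(29 + (o(4) - 1*(-55))) = -104*(29 + ((4 + 1/4) - 1*(-55))) = -104*(29 + ((4 + ¼) + 55)) = -104*(29 + (17/4 + 55)) = -104*(29 + 237/4) = -104*353/4 = -9178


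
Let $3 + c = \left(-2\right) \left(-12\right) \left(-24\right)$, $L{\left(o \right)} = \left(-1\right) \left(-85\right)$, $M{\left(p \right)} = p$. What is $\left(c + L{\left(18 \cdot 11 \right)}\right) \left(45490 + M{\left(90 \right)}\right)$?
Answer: $-22516520$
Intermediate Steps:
$L{\left(o \right)} = 85$
$c = -579$ ($c = -3 + \left(-2\right) \left(-12\right) \left(-24\right) = -3 + 24 \left(-24\right) = -3 - 576 = -579$)
$\left(c + L{\left(18 \cdot 11 \right)}\right) \left(45490 + M{\left(90 \right)}\right) = \left(-579 + 85\right) \left(45490 + 90\right) = \left(-494\right) 45580 = -22516520$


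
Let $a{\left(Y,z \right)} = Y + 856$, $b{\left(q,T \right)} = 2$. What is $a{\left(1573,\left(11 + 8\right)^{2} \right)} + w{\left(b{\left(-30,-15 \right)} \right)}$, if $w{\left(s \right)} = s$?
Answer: $2431$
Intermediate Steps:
$a{\left(Y,z \right)} = 856 + Y$
$a{\left(1573,\left(11 + 8\right)^{2} \right)} + w{\left(b{\left(-30,-15 \right)} \right)} = \left(856 + 1573\right) + 2 = 2429 + 2 = 2431$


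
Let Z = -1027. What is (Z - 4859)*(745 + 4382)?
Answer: -30177522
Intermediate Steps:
(Z - 4859)*(745 + 4382) = (-1027 - 4859)*(745 + 4382) = -5886*5127 = -30177522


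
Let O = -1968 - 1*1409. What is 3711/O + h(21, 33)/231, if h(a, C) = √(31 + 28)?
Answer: -3711/3377 + √59/231 ≈ -1.0657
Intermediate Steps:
O = -3377 (O = -1968 - 1409 = -3377)
h(a, C) = √59
3711/O + h(21, 33)/231 = 3711/(-3377) + √59/231 = 3711*(-1/3377) + √59*(1/231) = -3711/3377 + √59/231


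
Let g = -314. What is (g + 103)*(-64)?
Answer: 13504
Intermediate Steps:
(g + 103)*(-64) = (-314 + 103)*(-64) = -211*(-64) = 13504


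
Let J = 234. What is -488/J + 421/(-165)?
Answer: -29839/6435 ≈ -4.6370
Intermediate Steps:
-488/J + 421/(-165) = -488/234 + 421/(-165) = -488*1/234 + 421*(-1/165) = -244/117 - 421/165 = -29839/6435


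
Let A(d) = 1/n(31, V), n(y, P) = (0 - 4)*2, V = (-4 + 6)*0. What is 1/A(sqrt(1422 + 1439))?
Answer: -8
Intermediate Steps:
V = 0 (V = 2*0 = 0)
n(y, P) = -8 (n(y, P) = -4*2 = -8)
A(d) = -1/8 (A(d) = 1/(-8) = -1/8)
1/A(sqrt(1422 + 1439)) = 1/(-1/8) = -8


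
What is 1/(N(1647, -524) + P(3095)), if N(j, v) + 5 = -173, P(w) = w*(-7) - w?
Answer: -1/24938 ≈ -4.0099e-5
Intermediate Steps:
P(w) = -8*w (P(w) = -7*w - w = -8*w)
N(j, v) = -178 (N(j, v) = -5 - 173 = -178)
1/(N(1647, -524) + P(3095)) = 1/(-178 - 8*3095) = 1/(-178 - 24760) = 1/(-24938) = -1/24938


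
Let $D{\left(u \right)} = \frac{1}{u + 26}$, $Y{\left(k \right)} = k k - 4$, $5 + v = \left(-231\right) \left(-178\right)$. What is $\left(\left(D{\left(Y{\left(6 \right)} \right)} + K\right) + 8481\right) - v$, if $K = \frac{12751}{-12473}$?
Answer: $- \frac{23607825373}{723434} \approx -32633.0$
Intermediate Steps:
$v = 41113$ ($v = -5 - -41118 = -5 + 41118 = 41113$)
$Y{\left(k \right)} = -4 + k^{2}$ ($Y{\left(k \right)} = k^{2} - 4 = -4 + k^{2}$)
$D{\left(u \right)} = \frac{1}{26 + u}$
$K = - \frac{12751}{12473}$ ($K = 12751 \left(- \frac{1}{12473}\right) = - \frac{12751}{12473} \approx -1.0223$)
$\left(\left(D{\left(Y{\left(6 \right)} \right)} + K\right) + 8481\right) - v = \left(\left(\frac{1}{26 - \left(4 - 6^{2}\right)} - \frac{12751}{12473}\right) + 8481\right) - 41113 = \left(\left(\frac{1}{26 + \left(-4 + 36\right)} - \frac{12751}{12473}\right) + 8481\right) - 41113 = \left(\left(\frac{1}{26 + 32} - \frac{12751}{12473}\right) + 8481\right) - 41113 = \left(\left(\frac{1}{58} - \frac{12751}{12473}\right) + 8481\right) - 41113 = \left(- \frac{727085}{723434} + 8481\right) - 41113 = \frac{6134716669}{723434} - 41113 = - \frac{23607825373}{723434}$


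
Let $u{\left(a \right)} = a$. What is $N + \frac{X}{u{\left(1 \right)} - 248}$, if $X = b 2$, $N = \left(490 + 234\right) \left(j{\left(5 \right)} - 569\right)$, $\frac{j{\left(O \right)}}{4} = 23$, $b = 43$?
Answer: $- \frac{85301042}{247} \approx -3.4535 \cdot 10^{5}$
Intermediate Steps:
$j{\left(O \right)} = 92$ ($j{\left(O \right)} = 4 \cdot 23 = 92$)
$N = -345348$ ($N = \left(490 + 234\right) \left(92 - 569\right) = 724 \left(-477\right) = -345348$)
$X = 86$ ($X = 43 \cdot 2 = 86$)
$N + \frac{X}{u{\left(1 \right)} - 248} = -345348 + \frac{86}{1 - 248} = -345348 + \frac{86}{-247} = -345348 + 86 \left(- \frac{1}{247}\right) = -345348 - \frac{86}{247} = - \frac{85301042}{247}$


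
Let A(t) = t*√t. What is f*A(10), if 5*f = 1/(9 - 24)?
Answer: -2*√10/15 ≈ -0.42164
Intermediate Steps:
A(t) = t^(3/2)
f = -1/75 (f = 1/(5*(9 - 24)) = (⅕)/(-15) = (⅕)*(-1/15) = -1/75 ≈ -0.013333)
f*A(10) = -2*√10/15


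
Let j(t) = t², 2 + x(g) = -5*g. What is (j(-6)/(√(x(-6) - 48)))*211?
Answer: -3798*I*√5/5 ≈ -1698.5*I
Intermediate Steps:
x(g) = -2 - 5*g
(j(-6)/(√(x(-6) - 48)))*211 = ((-6)²/(√((-2 - 5*(-6)) - 48)))*211 = (36/(√((-2 + 30) - 48)))*211 = (36/(√(28 - 48)))*211 = (36/(√(-20)))*211 = (36/((2*I*√5)))*211 = (36*(-I*√5/10))*211 = -18*I*√5/5*211 = -3798*I*√5/5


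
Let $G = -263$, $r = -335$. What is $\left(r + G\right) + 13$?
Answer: $-585$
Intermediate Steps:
$\left(r + G\right) + 13 = \left(-335 - 263\right) + 13 = -598 + 13 = -585$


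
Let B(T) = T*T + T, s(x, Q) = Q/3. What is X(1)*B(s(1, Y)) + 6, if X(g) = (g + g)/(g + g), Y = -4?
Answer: 58/9 ≈ 6.4444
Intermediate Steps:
s(x, Q) = Q/3 (s(x, Q) = Q*(1/3) = Q/3)
X(g) = 1 (X(g) = (2*g)/((2*g)) = (2*g)*(1/(2*g)) = 1)
B(T) = T + T**2 (B(T) = T**2 + T = T + T**2)
X(1)*B(s(1, Y)) + 6 = 1*(((1/3)*(-4))*(1 + (1/3)*(-4))) + 6 = 1*(-4*(1 - 4/3)/3) + 6 = 1*(-4/3*(-1/3)) + 6 = 1*(4/9) + 6 = 4/9 + 6 = 58/9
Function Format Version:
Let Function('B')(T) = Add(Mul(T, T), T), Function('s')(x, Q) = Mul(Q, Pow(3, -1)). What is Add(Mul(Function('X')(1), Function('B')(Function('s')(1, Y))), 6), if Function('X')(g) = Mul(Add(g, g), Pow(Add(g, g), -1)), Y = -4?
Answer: Rational(58, 9) ≈ 6.4444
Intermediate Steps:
Function('s')(x, Q) = Mul(Rational(1, 3), Q) (Function('s')(x, Q) = Mul(Q, Rational(1, 3)) = Mul(Rational(1, 3), Q))
Function('X')(g) = 1 (Function('X')(g) = Mul(Mul(2, g), Pow(Mul(2, g), -1)) = Mul(Mul(2, g), Mul(Rational(1, 2), Pow(g, -1))) = 1)
Function('B')(T) = Add(T, Pow(T, 2)) (Function('B')(T) = Add(Pow(T, 2), T) = Add(T, Pow(T, 2)))
Add(Mul(Function('X')(1), Function('B')(Function('s')(1, Y))), 6) = Add(Mul(1, Mul(Mul(Rational(1, 3), -4), Add(1, Mul(Rational(1, 3), -4)))), 6) = Add(Mul(1, Mul(Rational(-4, 3), Add(1, Rational(-4, 3)))), 6) = Add(Mul(1, Mul(Rational(-4, 3), Rational(-1, 3))), 6) = Add(Mul(1, Rational(4, 9)), 6) = Add(Rational(4, 9), 6) = Rational(58, 9)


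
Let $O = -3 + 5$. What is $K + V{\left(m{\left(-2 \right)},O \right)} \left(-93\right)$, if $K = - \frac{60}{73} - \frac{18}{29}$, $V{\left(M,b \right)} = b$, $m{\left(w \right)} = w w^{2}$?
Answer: $- \frac{396816}{2117} \approx -187.44$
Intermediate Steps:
$O = 2$
$m{\left(w \right)} = w^{3}$
$K = - \frac{3054}{2117}$ ($K = \left(-60\right) \frac{1}{73} - \frac{18}{29} = - \frac{60}{73} - \frac{18}{29} = - \frac{3054}{2117} \approx -1.4426$)
$K + V{\left(m{\left(-2 \right)},O \right)} \left(-93\right) = - \frac{3054}{2117} + 2 \left(-93\right) = - \frac{3054}{2117} - 186 = - \frac{396816}{2117}$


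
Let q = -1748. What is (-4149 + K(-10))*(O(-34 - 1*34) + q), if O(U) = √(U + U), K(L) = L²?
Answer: 7077652 - 8098*I*√34 ≈ 7.0776e+6 - 47219.0*I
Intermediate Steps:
O(U) = √2*√U (O(U) = √(2*U) = √2*√U)
(-4149 + K(-10))*(O(-34 - 1*34) + q) = (-4149 + (-10)²)*(√2*√(-34 - 1*34) - 1748) = (-4149 + 100)*(√2*√(-34 - 34) - 1748) = -4049*(√2*√(-68) - 1748) = -4049*(√2*(2*I*√17) - 1748) = -4049*(2*I*√34 - 1748) = -4049*(-1748 + 2*I*√34) = 7077652 - 8098*I*√34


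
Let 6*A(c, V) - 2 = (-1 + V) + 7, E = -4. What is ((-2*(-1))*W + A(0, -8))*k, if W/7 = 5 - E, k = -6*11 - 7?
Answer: -9198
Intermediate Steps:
k = -73 (k = -66 - 7 = -73)
A(c, V) = 4/3 + V/6 (A(c, V) = ⅓ + ((-1 + V) + 7)/6 = ⅓ + (6 + V)/6 = ⅓ + (1 + V/6) = 4/3 + V/6)
W = 63 (W = 7*(5 - 1*(-4)) = 7*(5 + 4) = 7*9 = 63)
((-2*(-1))*W + A(0, -8))*k = (-2*(-1)*63 + (4/3 + (⅙)*(-8)))*(-73) = (2*63 + (4/3 - 4/3))*(-73) = (126 + 0)*(-73) = 126*(-73) = -9198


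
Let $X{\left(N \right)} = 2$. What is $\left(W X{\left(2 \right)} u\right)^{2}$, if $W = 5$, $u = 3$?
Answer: $900$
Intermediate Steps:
$\left(W X{\left(2 \right)} u\right)^{2} = \left(5 \cdot 2 \cdot 3\right)^{2} = \left(10 \cdot 3\right)^{2} = 30^{2} = 900$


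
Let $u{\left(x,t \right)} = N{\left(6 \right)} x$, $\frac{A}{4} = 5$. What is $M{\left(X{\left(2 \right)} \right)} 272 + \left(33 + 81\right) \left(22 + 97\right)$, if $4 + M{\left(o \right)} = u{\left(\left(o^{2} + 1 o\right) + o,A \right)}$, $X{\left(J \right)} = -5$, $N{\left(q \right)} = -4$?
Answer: $-3842$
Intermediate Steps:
$A = 20$ ($A = 4 \cdot 5 = 20$)
$u{\left(x,t \right)} = - 4 x$
$M{\left(o \right)} = -4 - 8 o - 4 o^{2}$ ($M{\left(o \right)} = -4 - 4 \left(\left(o^{2} + 1 o\right) + o\right) = -4 - 4 \left(\left(o^{2} + o\right) + o\right) = -4 - 4 \left(\left(o + o^{2}\right) + o\right) = -4 - 4 \left(o^{2} + 2 o\right) = -4 - \left(4 o^{2} + 8 o\right) = -4 - 8 o - 4 o^{2}$)
$M{\left(X{\left(2 \right)} \right)} 272 + \left(33 + 81\right) \left(22 + 97\right) = \left(-4 - - 20 \left(2 - 5\right)\right) 272 + \left(33 + 81\right) \left(22 + 97\right) = \left(-4 - \left(-20\right) \left(-3\right)\right) 272 + 114 \cdot 119 = \left(-4 - 60\right) 272 + 13566 = \left(-64\right) 272 + 13566 = -17408 + 13566 = -3842$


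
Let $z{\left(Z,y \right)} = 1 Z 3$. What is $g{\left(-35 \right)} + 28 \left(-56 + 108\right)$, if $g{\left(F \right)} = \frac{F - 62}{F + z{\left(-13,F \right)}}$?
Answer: $\frac{107841}{74} \approx 1457.3$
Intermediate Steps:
$z{\left(Z,y \right)} = 3 Z$ ($z{\left(Z,y \right)} = Z 3 = 3 Z$)
$g{\left(F \right)} = \frac{-62 + F}{-39 + F}$ ($g{\left(F \right)} = \frac{F - 62}{F + 3 \left(-13\right)} = \frac{-62 + F}{F - 39} = \frac{-62 + F}{-39 + F}$)
$g{\left(-35 \right)} + 28 \left(-56 + 108\right) = \frac{-62 - 35}{-39 - 35} + 28 \left(-56 + 108\right) = \frac{1}{-74} \left(-97\right) + 28 \cdot 52 = \left(- \frac{1}{74}\right) \left(-97\right) + 1456 = \frac{97}{74} + 1456 = \frac{107841}{74}$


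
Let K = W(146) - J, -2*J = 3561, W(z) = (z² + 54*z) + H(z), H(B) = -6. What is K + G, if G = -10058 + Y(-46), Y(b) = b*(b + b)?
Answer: 50297/2 ≈ 25149.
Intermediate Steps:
W(z) = -6 + z² + 54*z (W(z) = (z² + 54*z) - 6 = -6 + z² + 54*z)
J = -3561/2 (J = -½*3561 = -3561/2 ≈ -1780.5)
K = 61949/2 (K = (-6 + 146² + 54*146) - 1*(-3561/2) = (-6 + 21316 + 7884) + 3561/2 = 29194 + 3561/2 = 61949/2 ≈ 30975.)
Y(b) = 2*b² (Y(b) = b*(2*b) = 2*b²)
G = -5826 (G = -10058 + 2*(-46)² = -10058 + 2*2116 = -10058 + 4232 = -5826)
K + G = 61949/2 - 5826 = 50297/2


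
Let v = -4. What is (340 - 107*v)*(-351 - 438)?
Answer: -605952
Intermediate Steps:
(340 - 107*v)*(-351 - 438) = (340 - 107*(-4))*(-351 - 438) = (340 + 428)*(-789) = 768*(-789) = -605952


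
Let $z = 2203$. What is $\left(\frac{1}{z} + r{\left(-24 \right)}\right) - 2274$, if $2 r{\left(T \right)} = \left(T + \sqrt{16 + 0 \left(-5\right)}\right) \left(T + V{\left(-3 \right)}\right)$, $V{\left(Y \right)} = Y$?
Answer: $- \frac{4414811}{2203} \approx -2004.0$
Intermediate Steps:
$r{\left(T \right)} = \frac{\left(-3 + T\right) \left(4 + T\right)}{2}$ ($r{\left(T \right)} = \frac{\left(T + \sqrt{16 + 0 \left(-5\right)}\right) \left(T - 3\right)}{2} = \frac{\left(T + \sqrt{16 + 0}\right) \left(-3 + T\right)}{2} = \frac{\left(T + \sqrt{16}\right) \left(-3 + T\right)}{2} = \frac{\left(T + 4\right) \left(-3 + T\right)}{2} = \frac{\left(4 + T\right) \left(-3 + T\right)}{2} = \frac{\left(-3 + T\right) \left(4 + T\right)}{2}$)
$\left(\frac{1}{z} + r{\left(-24 \right)}\right) - 2274 = \left(\frac{1}{2203} + \left(-6 + \frac{1}{2} \left(-24\right) + \frac{\left(-24\right)^{2}}{2}\right)\right) - 2274 = \left(\frac{1}{2203} - -270\right) - 2274 = \left(\frac{1}{2203} + 270\right) - 2274 = \frac{594811}{2203} - 2274 = - \frac{4414811}{2203}$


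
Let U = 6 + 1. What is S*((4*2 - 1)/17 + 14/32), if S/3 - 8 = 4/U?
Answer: 1485/68 ≈ 21.838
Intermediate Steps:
U = 7
S = 180/7 (S = 24 + 3*(4/7) = 24 + 12/7 = 180/7 ≈ 25.714)
S*((4*2 - 1)/17 + 14/32) = 180*((4*2 - 1)/17 + 14/32)/7 = 180*((8 - 1)*(1/17) + 14*(1/32))/7 = 180*(7*(1/17) + 7/16)/7 = 180*(7/17 + 7/16)/7 = (180/7)*(231/272) = 1485/68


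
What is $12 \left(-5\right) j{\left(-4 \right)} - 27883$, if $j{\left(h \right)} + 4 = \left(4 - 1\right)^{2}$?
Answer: $-28183$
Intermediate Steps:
$j{\left(h \right)} = 5$ ($j{\left(h \right)} = -4 + \left(4 - 1\right)^{2} = -4 + 3^{2} = -4 + 9 = 5$)
$12 \left(-5\right) j{\left(-4 \right)} - 27883 = 12 \left(-5\right) 5 - 27883 = \left(-60\right) 5 - 27883 = -300 - 27883 = -28183$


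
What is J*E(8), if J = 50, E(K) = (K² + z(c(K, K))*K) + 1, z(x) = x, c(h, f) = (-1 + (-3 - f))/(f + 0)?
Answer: 2650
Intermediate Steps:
c(h, f) = (-4 - f)/f
E(K) = -3 + K² - K (E(K) = (K² + ((-4 - K)/K)*K) + 1 = (K² + (-4 - K)) + 1 = (-4 + K² - K) + 1 = -3 + K² - K)
J*E(8) = 50*(-3 + 8² - 1*8) = 50*(-3 + 64 - 8) = 50*53 = 2650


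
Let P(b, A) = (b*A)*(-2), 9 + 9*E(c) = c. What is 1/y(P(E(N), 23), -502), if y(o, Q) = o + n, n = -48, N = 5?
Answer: -9/248 ≈ -0.036290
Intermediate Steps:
E(c) = -1 + c/9
P(b, A) = -2*A*b (P(b, A) = (A*b)*(-2) = -2*A*b)
y(o, Q) = -48 + o (y(o, Q) = o - 48 = -48 + o)
1/y(P(E(N), 23), -502) = 1/(-48 - 2*23*(-1 + (⅑)*5)) = 1/(-48 - 2*23*(-1 + 5/9)) = 1/(-48 - 2*23*(-4/9)) = 1/(-48 + 184/9) = 1/(-248/9) = -9/248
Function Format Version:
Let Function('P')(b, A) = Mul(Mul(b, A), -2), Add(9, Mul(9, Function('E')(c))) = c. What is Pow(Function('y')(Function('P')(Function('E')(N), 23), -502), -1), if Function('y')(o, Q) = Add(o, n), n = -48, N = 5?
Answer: Rational(-9, 248) ≈ -0.036290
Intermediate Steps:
Function('E')(c) = Add(-1, Mul(Rational(1, 9), c))
Function('P')(b, A) = Mul(-2, A, b) (Function('P')(b, A) = Mul(Mul(A, b), -2) = Mul(-2, A, b))
Function('y')(o, Q) = Add(-48, o) (Function('y')(o, Q) = Add(o, -48) = Add(-48, o))
Pow(Function('y')(Function('P')(Function('E')(N), 23), -502), -1) = Pow(Add(-48, Mul(-2, 23, Add(-1, Mul(Rational(1, 9), 5)))), -1) = Pow(Add(-48, Mul(-2, 23, Add(-1, Rational(5, 9)))), -1) = Pow(Add(-48, Mul(-2, 23, Rational(-4, 9))), -1) = Pow(Add(-48, Rational(184, 9)), -1) = Pow(Rational(-248, 9), -1) = Rational(-9, 248)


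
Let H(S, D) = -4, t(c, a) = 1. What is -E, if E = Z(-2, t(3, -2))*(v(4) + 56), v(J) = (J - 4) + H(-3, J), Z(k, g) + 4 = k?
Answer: 312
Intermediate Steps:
Z(k, g) = -4 + k
v(J) = -8 + J (v(J) = (J - 4) - 4 = (-4 + J) - 4 = -8 + J)
E = -312 (E = (-4 - 2)*((-8 + 4) + 56) = -6*(-4 + 56) = -6*52 = -312)
-E = -1*(-312) = 312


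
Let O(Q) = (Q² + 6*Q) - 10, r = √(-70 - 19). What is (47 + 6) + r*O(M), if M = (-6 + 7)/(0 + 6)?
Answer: 53 - 323*I*√89/36 ≈ 53.0 - 84.644*I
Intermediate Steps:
M = ⅙ (M = 1/6 = 1*(⅙) = ⅙ ≈ 0.16667)
r = I*√89 (r = √(-89) = I*√89 ≈ 9.434*I)
O(Q) = -10 + Q² + 6*Q
(47 + 6) + r*O(M) = (47 + 6) + (I*√89)*(-10 + (⅙)² + 6*(⅙)) = 53 + (I*√89)*(-10 + 1/36 + 1) = 53 + (I*√89)*(-323/36) = 53 - 323*I*√89/36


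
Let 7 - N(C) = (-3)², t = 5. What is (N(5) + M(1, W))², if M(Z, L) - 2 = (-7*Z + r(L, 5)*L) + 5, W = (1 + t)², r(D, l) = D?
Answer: 1674436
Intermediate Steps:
N(C) = -2 (N(C) = 7 - 1*(-3)² = 7 - 1*9 = 7 - 9 = -2)
W = 36 (W = (1 + 5)² = 6² = 36)
M(Z, L) = 7 + L² - 7*Z (M(Z, L) = 2 + ((-7*Z + L*L) + 5) = 2 + ((-7*Z + L²) + 5) = 2 + ((L² - 7*Z) + 5) = 2 + (5 + L² - 7*Z) = 7 + L² - 7*Z)
(N(5) + M(1, W))² = (-2 + (7 + 36² - 7*1))² = (-2 + (7 + 1296 - 7))² = (-2 + 1296)² = 1294² = 1674436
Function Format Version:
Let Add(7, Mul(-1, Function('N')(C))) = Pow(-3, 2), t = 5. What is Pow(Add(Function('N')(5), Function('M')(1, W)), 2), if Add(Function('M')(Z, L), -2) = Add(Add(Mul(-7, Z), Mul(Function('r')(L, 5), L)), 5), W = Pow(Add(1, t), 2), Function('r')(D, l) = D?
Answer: 1674436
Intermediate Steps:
Function('N')(C) = -2 (Function('N')(C) = Add(7, Mul(-1, Pow(-3, 2))) = Add(7, Mul(-1, 9)) = Add(7, -9) = -2)
W = 36 (W = Pow(Add(1, 5), 2) = Pow(6, 2) = 36)
Function('M')(Z, L) = Add(7, Pow(L, 2), Mul(-7, Z)) (Function('M')(Z, L) = Add(2, Add(Add(Mul(-7, Z), Mul(L, L)), 5)) = Add(2, Add(Add(Mul(-7, Z), Pow(L, 2)), 5)) = Add(2, Add(Add(Pow(L, 2), Mul(-7, Z)), 5)) = Add(2, Add(5, Pow(L, 2), Mul(-7, Z))) = Add(7, Pow(L, 2), Mul(-7, Z)))
Pow(Add(Function('N')(5), Function('M')(1, W)), 2) = Pow(Add(-2, Add(7, Pow(36, 2), Mul(-7, 1))), 2) = Pow(Add(-2, Add(7, 1296, -7)), 2) = Pow(Add(-2, 1296), 2) = Pow(1294, 2) = 1674436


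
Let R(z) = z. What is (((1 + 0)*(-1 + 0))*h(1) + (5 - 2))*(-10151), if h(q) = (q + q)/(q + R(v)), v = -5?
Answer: -71057/2 ≈ -35529.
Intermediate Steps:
h(q) = 2*q/(-5 + q) (h(q) = (q + q)/(q - 5) = (2*q)/(-5 + q) = 2*q/(-5 + q))
(((1 + 0)*(-1 + 0))*h(1) + (5 - 2))*(-10151) = (((1 + 0)*(-1 + 0))*(2*1/(-5 + 1)) + (5 - 2))*(-10151) = ((1*(-1))*(2*1/(-4)) + 3)*(-10151) = (-2*(-1)/4 + 3)*(-10151) = (-1*(-½) + 3)*(-10151) = (½ + 3)*(-10151) = (7/2)*(-10151) = -71057/2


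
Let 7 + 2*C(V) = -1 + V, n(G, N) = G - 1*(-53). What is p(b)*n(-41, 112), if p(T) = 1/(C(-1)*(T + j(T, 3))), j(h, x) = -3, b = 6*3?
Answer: -8/45 ≈ -0.17778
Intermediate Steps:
b = 18
n(G, N) = 53 + G (n(G, N) = G + 53 = 53 + G)
C(V) = -4 + V/2 (C(V) = -7/2 + (-1 + V)/2 = -7/2 + (-½ + V/2) = -4 + V/2)
p(T) = 1/(27/2 - 9*T/2) (p(T) = 1/((-4 + (½)*(-1))*(T - 3)) = 1/((-4 - ½)*(-3 + T)) = 1/(-9*(-3 + T)/2) = 1/(27/2 - 9*T/2))
p(b)*n(-41, 112) = (-2/(-27 + 9*18))*(53 - 41) = -2/(-27 + 162)*12 = -2/135*12 = -8/45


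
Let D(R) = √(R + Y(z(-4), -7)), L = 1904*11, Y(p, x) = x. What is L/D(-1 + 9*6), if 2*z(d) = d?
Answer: 10472*√46/23 ≈ 3088.0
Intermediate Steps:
z(d) = d/2
L = 20944
D(R) = √(-7 + R) (D(R) = √(R - 7) = √(-7 + R))
L/D(-1 + 9*6) = 20944/(√(-7 + (-1 + 9*6))) = 20944/(√(-7 + (-1 + 54))) = 20944/(√(-7 + 53)) = 20944/(√46) = 20944*(√46/46) = 10472*√46/23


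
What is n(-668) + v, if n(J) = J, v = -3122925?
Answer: -3123593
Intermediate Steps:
n(-668) + v = -668 - 3122925 = -3123593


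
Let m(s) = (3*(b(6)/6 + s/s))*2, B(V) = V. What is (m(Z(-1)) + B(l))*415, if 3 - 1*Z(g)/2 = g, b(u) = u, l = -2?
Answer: 4150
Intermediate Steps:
Z(g) = 6 - 2*g
m(s) = 12 (m(s) = (3*(6/6 + s/s))*2 = (3*(6*(1/6) + 1))*2 = (3*(1 + 1))*2 = (3*2)*2 = 6*2 = 12)
(m(Z(-1)) + B(l))*415 = (12 - 2)*415 = 10*415 = 4150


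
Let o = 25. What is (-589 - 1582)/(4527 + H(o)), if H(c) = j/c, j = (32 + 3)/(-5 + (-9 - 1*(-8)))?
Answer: -65130/135803 ≈ -0.47959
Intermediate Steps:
j = -35/6 (j = 35/(-5 + (-9 + 8)) = 35/(-5 - 1) = 35/(-6) = 35*(-⅙) = -35/6 ≈ -5.8333)
H(c) = -35/(6*c)
(-589 - 1582)/(4527 + H(o)) = (-589 - 1582)/(4527 - 35/6/25) = -2171/(4527 - 35/6*1/25) = -2171/(4527 - 7/30) = -2171/135803/30 = -2171*30/135803 = -65130/135803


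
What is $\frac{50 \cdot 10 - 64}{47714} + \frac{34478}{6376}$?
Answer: $\frac{411965807}{76056116} \approx 5.4166$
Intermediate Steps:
$\frac{50 \cdot 10 - 64}{47714} + \frac{34478}{6376} = \left(500 - 64\right) \frac{1}{47714} + 34478 \cdot \frac{1}{6376} = 436 \cdot \frac{1}{47714} + \frac{17239}{3188} = \frac{218}{23857} + \frac{17239}{3188} = \frac{411965807}{76056116}$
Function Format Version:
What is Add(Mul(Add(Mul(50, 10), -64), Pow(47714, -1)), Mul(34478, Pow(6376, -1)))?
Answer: Rational(411965807, 76056116) ≈ 5.4166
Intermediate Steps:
Add(Mul(Add(Mul(50, 10), -64), Pow(47714, -1)), Mul(34478, Pow(6376, -1))) = Add(Mul(Add(500, -64), Rational(1, 47714)), Mul(34478, Rational(1, 6376))) = Add(Mul(436, Rational(1, 47714)), Rational(17239, 3188)) = Add(Rational(218, 23857), Rational(17239, 3188)) = Rational(411965807, 76056116)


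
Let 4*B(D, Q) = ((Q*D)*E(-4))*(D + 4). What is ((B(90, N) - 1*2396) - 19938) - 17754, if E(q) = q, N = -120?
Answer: 975112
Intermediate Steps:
B(D, Q) = -D*Q*(4 + D) (B(D, Q) = (((Q*D)*(-4))*(D + 4))/4 = (((D*Q)*(-4))*(4 + D))/4 = ((-4*D*Q)*(4 + D))/4 = (-4*D*Q*(4 + D))/4 = -D*Q*(4 + D))
((B(90, N) - 1*2396) - 19938) - 17754 = ((-1*90*(-120)*(4 + 90) - 1*2396) - 19938) - 17754 = ((-1*90*(-120)*94 - 2396) - 19938) - 17754 = ((1015200 - 2396) - 19938) - 17754 = (1012804 - 19938) - 17754 = 992866 - 17754 = 975112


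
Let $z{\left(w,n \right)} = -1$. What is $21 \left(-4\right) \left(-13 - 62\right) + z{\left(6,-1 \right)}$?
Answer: $6299$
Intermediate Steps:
$21 \left(-4\right) \left(-13 - 62\right) + z{\left(6,-1 \right)} = 21 \left(-4\right) \left(-13 - 62\right) - 1 = - 84 \left(-13 - 62\right) - 1 = \left(-84\right) \left(-75\right) - 1 = 6300 - 1 = 6299$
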